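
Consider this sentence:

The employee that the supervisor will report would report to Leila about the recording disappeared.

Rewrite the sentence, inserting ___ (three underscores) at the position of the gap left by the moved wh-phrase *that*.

'that' functions as the subject of the clause embedded under 'report'. The gap is right after 'report'.

The employee that the supervisor will report ___ would report to Leila about the recording disappeared.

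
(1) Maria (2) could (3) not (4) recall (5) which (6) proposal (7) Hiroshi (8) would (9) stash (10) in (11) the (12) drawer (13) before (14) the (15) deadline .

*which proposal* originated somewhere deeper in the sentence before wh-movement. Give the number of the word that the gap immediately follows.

In situ: Hiroshi would stash which proposal in the drawer before the deadline.
'which proposal' functions as the direct object of 'stash'. Fronting leaves a gap immediately after 'stash':
Maria could not recall which proposal Hiroshi would stash ___ in the drawer before the deadline.
'stash' is word 9.

9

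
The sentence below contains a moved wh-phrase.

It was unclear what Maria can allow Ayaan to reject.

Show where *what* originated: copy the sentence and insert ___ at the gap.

It was unclear what Maria can allow Ayaan to reject ___.

Before movement: Maria can allow Ayaan to reject what.
'what' functions as the direct object of 'reject'. The gap is right after 'reject'.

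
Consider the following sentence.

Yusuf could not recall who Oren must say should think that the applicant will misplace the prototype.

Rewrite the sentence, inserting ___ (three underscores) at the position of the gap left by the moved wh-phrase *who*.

Yusuf could not recall who Oren must say ___ should think that the applicant will misplace the prototype.

Underlying clause: Oren must say who should think that the applicant will misplace the prototype.
The filler 'who' is interpreted as the subject of the clause embedded under 'say'. The gap is right after 'say'.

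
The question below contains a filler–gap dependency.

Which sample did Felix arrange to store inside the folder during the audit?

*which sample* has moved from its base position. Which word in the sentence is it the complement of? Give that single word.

Before movement: Felix did arrange to store which sample inside the folder during the audit.
The filler 'which sample' is interpreted as the direct object of 'store'. Wh-movement fronts it, leaving a gap right after 'store':
Which sample did Felix arrange to store ___ inside the folder during the audit?

store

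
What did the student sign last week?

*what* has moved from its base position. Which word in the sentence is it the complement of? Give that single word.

sign

Pre-movement form: The student did sign what last week.
'what' functions as the direct object of 'sign'. It moves to the left edge, and the trace sits right after 'sign':
What did the student sign ___ last week?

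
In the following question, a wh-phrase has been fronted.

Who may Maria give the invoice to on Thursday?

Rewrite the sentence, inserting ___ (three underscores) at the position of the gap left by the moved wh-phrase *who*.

Who may Maria give the invoice to ___ on Thursday?

Underlying clause: Maria may give the invoice to who on Thursday.
'who' functions as the object of the preposition 'to' (recipient of 'give'). The gap is right after 'to'.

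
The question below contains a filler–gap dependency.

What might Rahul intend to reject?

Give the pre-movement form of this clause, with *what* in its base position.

Rahul might intend to reject what.

'what' is the direct object of 'reject'. Fronting leaves a gap immediately after 'reject':
What might Rahul intend to reject ___?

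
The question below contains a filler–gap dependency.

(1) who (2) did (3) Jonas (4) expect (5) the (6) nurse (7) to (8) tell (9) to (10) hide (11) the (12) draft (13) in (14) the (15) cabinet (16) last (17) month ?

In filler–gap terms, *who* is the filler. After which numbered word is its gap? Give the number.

8

Pre-movement form: Jonas did expect the nurse to tell who to hide the draft in the cabinet last month.
'who' functions as the direct object of 'tell'. Wh-movement fronts it, leaving a gap right after 'tell':
Who did Jonas expect the nurse to tell ___ to hide the draft in the cabinet last month?
'tell' is word 8.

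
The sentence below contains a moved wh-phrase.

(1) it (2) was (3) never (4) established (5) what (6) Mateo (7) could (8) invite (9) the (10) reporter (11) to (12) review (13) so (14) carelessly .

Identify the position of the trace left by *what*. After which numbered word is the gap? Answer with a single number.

In situ: Mateo could invite the reporter to review what so carelessly.
The filler 'what' is interpreted as the direct object of 'review'. Wh-movement fronts it, leaving a gap right after 'review':
It was never established what Mateo could invite the reporter to review ___ so carelessly.
'review' is word 12.

12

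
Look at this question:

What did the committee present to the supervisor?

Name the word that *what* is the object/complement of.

present

In situ: The committee did present what to the supervisor.
'what' functions as the direct object of 'present'. It moves to the left edge, and the trace sits right after 'present':
What did the committee present ___ to the supervisor?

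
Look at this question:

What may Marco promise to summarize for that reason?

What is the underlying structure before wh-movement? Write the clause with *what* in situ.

Marco may promise to summarize what for that reason.

The filler 'what' is interpreted as the direct object of 'summarize'. Fronting leaves a gap immediately after 'summarize':
What may Marco promise to summarize ___ for that reason?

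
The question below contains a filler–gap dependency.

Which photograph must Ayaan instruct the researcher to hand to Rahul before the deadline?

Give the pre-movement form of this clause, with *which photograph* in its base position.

Ayaan must instruct the researcher to hand which photograph to Rahul before the deadline.

'which photograph' functions as the direct object of 'hand'. It moves to the left edge, and the trace sits right after 'hand':
Which photograph must Ayaan instruct the researcher to hand ___ to Rahul before the deadline?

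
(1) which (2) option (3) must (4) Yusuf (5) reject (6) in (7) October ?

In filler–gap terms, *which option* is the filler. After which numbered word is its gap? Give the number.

5

In situ: Yusuf must reject which option in October.
The filler 'which option' is interpreted as the direct object of 'reject'. Wh-movement fronts it, leaving a gap right after 'reject':
Which option must Yusuf reject ___ in October?
'reject' is word 5.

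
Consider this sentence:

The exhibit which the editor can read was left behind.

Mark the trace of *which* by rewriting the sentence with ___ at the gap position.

The exhibit which the editor can read ___ was left behind.

The filler 'which' is interpreted as the direct object of 'read'. The gap is right after 'read'.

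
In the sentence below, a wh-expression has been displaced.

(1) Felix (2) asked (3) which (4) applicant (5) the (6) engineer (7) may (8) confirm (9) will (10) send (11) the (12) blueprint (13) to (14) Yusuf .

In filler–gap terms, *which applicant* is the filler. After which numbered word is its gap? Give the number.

8

Before movement: The engineer may confirm which applicant will send the blueprint to Yusuf.
'which applicant' is the subject of the clause embedded under 'confirm'. Fronting leaves a gap immediately after 'confirm':
Felix asked which applicant the engineer may confirm ___ will send the blueprint to Yusuf.
'confirm' is word 8.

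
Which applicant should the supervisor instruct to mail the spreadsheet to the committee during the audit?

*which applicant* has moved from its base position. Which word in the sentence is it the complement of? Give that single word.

instruct

In situ: The supervisor should instruct which applicant to mail the spreadsheet to the committee during the audit.
The filler 'which applicant' is interpreted as the direct object of 'instruct'. Fronting leaves a gap immediately after 'instruct':
Which applicant should the supervisor instruct ___ to mail the spreadsheet to the committee during the audit?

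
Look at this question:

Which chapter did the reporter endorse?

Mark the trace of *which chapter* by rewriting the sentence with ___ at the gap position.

In situ: The reporter did endorse which chapter.
'which chapter' is the direct object of 'endorse'. The gap is right after 'endorse'.

Which chapter did the reporter endorse ___?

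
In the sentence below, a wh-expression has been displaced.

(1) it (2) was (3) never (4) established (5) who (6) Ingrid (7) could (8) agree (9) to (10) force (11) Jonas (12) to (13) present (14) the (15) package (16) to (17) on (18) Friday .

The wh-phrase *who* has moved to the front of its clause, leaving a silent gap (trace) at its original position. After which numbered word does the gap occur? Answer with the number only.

16

Underlying clause: Ingrid could agree to force Jonas to present the package to who on Friday.
'who' is the object of the preposition 'to' (recipient of 'present'). Wh-movement fronts it, leaving a gap right after 'to':
It was never established who Ingrid could agree to force Jonas to present the package to ___ on Friday.
'to' is word 16.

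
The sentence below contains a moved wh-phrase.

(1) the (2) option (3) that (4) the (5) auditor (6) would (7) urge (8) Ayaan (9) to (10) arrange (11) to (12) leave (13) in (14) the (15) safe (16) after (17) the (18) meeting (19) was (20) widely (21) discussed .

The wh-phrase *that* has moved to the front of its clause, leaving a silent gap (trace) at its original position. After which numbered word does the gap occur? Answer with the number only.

'that' is the direct object of 'leave'. Wh-movement fronts it, leaving a gap right after 'leave':
The option that the auditor would urge Ayaan to arrange to leave ___ in the safe after the meeting was widely discussed.
'leave' is word 12.

12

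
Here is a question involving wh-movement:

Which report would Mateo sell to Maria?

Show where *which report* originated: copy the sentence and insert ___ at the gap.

Which report would Mateo sell ___ to Maria?

Pre-movement form: Mateo would sell which report to Maria.
'which report' is the direct object of 'sell'. The gap is right after 'sell'.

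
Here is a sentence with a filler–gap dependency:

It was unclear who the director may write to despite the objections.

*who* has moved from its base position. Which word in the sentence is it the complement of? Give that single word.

Underlying clause: The director may write to who despite the objections.
'who' functions as the object of the preposition 'to'. It moves to the left edge, and the trace sits right after 'to':
It was unclear who the director may write to ___ despite the objections.

to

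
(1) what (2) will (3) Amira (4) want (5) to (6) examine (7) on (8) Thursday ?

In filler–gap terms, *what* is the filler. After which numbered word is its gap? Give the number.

In situ: Amira will want to examine what on Thursday.
'what' is the direct object of 'examine'. Fronting leaves a gap immediately after 'examine':
What will Amira want to examine ___ on Thursday?
'examine' is word 6.

6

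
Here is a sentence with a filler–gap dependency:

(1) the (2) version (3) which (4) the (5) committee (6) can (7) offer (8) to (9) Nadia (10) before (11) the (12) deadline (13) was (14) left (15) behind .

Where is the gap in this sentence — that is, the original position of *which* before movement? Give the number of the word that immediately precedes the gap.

'which' functions as the direct object of 'offer'. Wh-movement fronts it, leaving a gap right after 'offer':
The version which the committee can offer ___ to Nadia before the deadline was left behind.
'offer' is word 7.

7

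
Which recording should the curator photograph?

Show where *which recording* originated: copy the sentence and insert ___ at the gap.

Which recording should the curator photograph ___?

In situ: The curator should photograph which recording.
'which recording' functions as the direct object of 'photograph'. The gap is right after 'photograph'.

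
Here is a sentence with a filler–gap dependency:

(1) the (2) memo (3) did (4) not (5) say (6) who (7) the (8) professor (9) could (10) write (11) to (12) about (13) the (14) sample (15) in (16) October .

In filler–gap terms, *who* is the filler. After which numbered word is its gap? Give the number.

11

Pre-movement form: The professor could write to who about the sample in October.
'who' functions as the object of the preposition 'to'. Fronting leaves a gap immediately after 'to':
The memo did not say who the professor could write to ___ about the sample in October.
'to' is word 11.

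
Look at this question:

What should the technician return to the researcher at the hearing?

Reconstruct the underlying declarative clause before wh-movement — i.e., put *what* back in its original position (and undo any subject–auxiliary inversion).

The filler 'what' is interpreted as the direct object of 'return'. Wh-movement fronts it, leaving a gap right after 'return':
What should the technician return ___ to the researcher at the hearing?

The technician should return what to the researcher at the hearing.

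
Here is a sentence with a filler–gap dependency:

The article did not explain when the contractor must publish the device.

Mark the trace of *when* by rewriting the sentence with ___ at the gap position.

Underlying clause: The contractor must publish the device when.
'when' functions as the temporal adjunct. The gap is right after 'device'.

The article did not explain when the contractor must publish the device ___.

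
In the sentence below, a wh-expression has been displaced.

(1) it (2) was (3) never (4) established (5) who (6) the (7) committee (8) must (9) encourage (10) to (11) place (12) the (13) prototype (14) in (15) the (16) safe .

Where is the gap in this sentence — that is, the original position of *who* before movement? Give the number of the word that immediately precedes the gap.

9

Underlying clause: The committee must encourage who to place the prototype in the safe.
The filler 'who' is interpreted as the direct object of 'encourage'. Fronting leaves a gap immediately after 'encourage':
It was never established who the committee must encourage ___ to place the prototype in the safe.
'encourage' is word 9.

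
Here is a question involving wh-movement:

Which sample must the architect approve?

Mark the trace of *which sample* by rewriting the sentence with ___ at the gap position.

Which sample must the architect approve ___?

Pre-movement form: The architect must approve which sample.
'which sample' is the direct object of 'approve'. The gap is right after 'approve'.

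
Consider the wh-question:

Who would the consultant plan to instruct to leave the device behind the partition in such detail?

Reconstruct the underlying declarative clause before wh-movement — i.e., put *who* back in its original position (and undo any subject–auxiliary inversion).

'who' functions as the direct object of 'instruct'. Fronting leaves a gap immediately after 'instruct':
Who would the consultant plan to instruct ___ to leave the device behind the partition in such detail?

The consultant would plan to instruct who to leave the device behind the partition in such detail.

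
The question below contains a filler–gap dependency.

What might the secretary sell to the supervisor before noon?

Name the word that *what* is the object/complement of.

Pre-movement form: The secretary might sell what to the supervisor before noon.
'what' is the direct object of 'sell'. Wh-movement fronts it, leaving a gap right after 'sell':
What might the secretary sell ___ to the supervisor before noon?

sell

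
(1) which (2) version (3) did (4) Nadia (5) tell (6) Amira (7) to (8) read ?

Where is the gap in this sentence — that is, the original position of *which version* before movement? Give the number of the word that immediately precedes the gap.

8

In situ: Nadia did tell Amira to read which version.
'which version' functions as the direct object of 'read'. It moves to the left edge, and the trace sits right after 'read':
Which version did Nadia tell Amira to read ___?
'read' is word 8.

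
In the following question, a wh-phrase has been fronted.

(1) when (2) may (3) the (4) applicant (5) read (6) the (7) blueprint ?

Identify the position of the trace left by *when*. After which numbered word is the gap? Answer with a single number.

7

In situ: The applicant may read the blueprint when.
The filler 'when' is interpreted as the temporal adjunct. Fronting leaves a gap immediately after 'blueprint':
When may the applicant read the blueprint ___?
'blueprint' is word 7.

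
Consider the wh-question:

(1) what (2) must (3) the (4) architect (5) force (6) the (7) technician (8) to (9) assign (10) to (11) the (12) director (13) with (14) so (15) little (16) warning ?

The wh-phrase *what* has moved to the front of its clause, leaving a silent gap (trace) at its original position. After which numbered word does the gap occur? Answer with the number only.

Pre-movement form: The architect must force the technician to assign what to the director with so little warning.
The filler 'what' is interpreted as the direct object of 'assign'. It moves to the left edge, and the trace sits right after 'assign':
What must the architect force the technician to assign ___ to the director with so little warning?
'assign' is word 9.

9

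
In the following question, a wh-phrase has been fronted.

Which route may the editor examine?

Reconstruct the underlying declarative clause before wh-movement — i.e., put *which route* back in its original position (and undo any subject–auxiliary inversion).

The editor may examine which route.

The filler 'which route' is interpreted as the direct object of 'examine'. Wh-movement fronts it, leaving a gap right after 'examine':
Which route may the editor examine ___?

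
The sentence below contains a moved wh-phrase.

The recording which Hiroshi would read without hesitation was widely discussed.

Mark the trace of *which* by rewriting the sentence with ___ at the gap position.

The recording which Hiroshi would read ___ without hesitation was widely discussed.

The filler 'which' is interpreted as the direct object of 'read'. The gap is right after 'read'.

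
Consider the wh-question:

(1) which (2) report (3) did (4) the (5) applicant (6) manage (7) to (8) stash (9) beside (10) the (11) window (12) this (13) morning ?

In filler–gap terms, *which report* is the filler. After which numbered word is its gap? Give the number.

8

In situ: The applicant did manage to stash which report beside the window this morning.
'which report' functions as the direct object of 'stash'. It moves to the left edge, and the trace sits right after 'stash':
Which report did the applicant manage to stash ___ beside the window this morning?
'stash' is word 8.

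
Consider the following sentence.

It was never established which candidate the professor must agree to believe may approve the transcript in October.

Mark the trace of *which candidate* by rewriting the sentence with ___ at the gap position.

It was never established which candidate the professor must agree to believe ___ may approve the transcript in October.

Before movement: The professor must agree to believe which candidate may approve the transcript in October.
'which candidate' is the subject of the clause embedded under 'believe'. The gap is right after 'believe'.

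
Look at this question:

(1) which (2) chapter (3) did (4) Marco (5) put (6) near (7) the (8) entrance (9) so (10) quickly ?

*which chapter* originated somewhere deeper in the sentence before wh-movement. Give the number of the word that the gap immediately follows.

In situ: Marco did put which chapter near the entrance so quickly.
The filler 'which chapter' is interpreted as the direct object of 'put'. Wh-movement fronts it, leaving a gap right after 'put':
Which chapter did Marco put ___ near the entrance so quickly?
'put' is word 5.

5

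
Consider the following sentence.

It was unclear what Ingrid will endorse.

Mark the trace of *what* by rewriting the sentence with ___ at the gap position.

Pre-movement form: Ingrid will endorse what.
'what' is the direct object of 'endorse'. The gap is right after 'endorse'.

It was unclear what Ingrid will endorse ___.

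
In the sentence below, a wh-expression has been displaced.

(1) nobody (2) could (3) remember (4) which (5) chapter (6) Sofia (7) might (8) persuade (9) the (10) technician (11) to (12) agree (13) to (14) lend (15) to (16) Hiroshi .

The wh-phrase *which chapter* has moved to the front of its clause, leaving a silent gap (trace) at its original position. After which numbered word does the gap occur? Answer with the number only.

14

Before movement: Sofia might persuade the technician to agree to lend which chapter to Hiroshi.
'which chapter' is the direct object of 'lend'. Wh-movement fronts it, leaving a gap right after 'lend':
Nobody could remember which chapter Sofia might persuade the technician to agree to lend ___ to Hiroshi.
'lend' is word 14.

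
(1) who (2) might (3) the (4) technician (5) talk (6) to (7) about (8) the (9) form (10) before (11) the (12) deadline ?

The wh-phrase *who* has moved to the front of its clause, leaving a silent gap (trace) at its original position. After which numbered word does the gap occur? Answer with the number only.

Underlying clause: The technician might talk to who about the form before the deadline.
The filler 'who' is interpreted as the object of the preposition 'to'. Wh-movement fronts it, leaving a gap right after 'to':
Who might the technician talk to ___ about the form before the deadline?
'to' is word 6.

6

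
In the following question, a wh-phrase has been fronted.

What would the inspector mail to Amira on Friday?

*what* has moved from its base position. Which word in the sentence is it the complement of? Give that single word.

mail

In situ: The inspector would mail what to Amira on Friday.
'what' is the direct object of 'mail'. Wh-movement fronts it, leaving a gap right after 'mail':
What would the inspector mail ___ to Amira on Friday?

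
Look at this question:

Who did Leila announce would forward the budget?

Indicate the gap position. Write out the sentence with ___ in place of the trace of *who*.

Who did Leila announce ___ would forward the budget?

Before movement: Leila did announce who would forward the budget.
The filler 'who' is interpreted as the subject of the clause embedded under 'announce'. The gap is right after 'announce'.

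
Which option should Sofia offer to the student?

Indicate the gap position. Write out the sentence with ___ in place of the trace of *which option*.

Underlying clause: Sofia should offer which option to the student.
The filler 'which option' is interpreted as the direct object of 'offer'. The gap is right after 'offer'.

Which option should Sofia offer ___ to the student?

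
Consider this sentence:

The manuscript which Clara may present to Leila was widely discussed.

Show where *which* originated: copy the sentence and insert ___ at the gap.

The manuscript which Clara may present ___ to Leila was widely discussed.

The filler 'which' is interpreted as the direct object of 'present'. The gap is right after 'present'.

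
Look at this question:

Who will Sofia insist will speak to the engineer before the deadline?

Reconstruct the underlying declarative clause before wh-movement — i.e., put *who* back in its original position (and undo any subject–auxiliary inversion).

The filler 'who' is interpreted as the subject of the clause embedded under 'insist'. Fronting leaves a gap immediately after 'insist':
Who will Sofia insist ___ will speak to the engineer before the deadline?

Sofia will insist who will speak to the engineer before the deadline.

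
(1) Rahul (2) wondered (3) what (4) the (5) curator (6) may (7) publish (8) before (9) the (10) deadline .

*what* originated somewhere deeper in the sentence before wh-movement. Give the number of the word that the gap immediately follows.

In situ: The curator may publish what before the deadline.
'what' functions as the direct object of 'publish'. Wh-movement fronts it, leaving a gap right after 'publish':
Rahul wondered what the curator may publish ___ before the deadline.
'publish' is word 7.

7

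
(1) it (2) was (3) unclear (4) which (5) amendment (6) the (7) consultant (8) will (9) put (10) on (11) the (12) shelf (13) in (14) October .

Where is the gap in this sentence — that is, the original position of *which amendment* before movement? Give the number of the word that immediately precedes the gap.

9

Pre-movement form: The consultant will put which amendment on the shelf in October.
'which amendment' is the direct object of 'put'. It moves to the left edge, and the trace sits right after 'put':
It was unclear which amendment the consultant will put ___ on the shelf in October.
'put' is word 9.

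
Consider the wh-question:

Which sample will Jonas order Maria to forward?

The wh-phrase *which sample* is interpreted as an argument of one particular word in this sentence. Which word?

forward

Pre-movement form: Jonas will order Maria to forward which sample.
'which sample' is the direct object of 'forward'. Fronting leaves a gap immediately after 'forward':
Which sample will Jonas order Maria to forward ___?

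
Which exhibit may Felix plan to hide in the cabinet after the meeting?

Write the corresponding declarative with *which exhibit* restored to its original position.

'which exhibit' functions as the direct object of 'hide'. It moves to the left edge, and the trace sits right after 'hide':
Which exhibit may Felix plan to hide ___ in the cabinet after the meeting?

Felix may plan to hide which exhibit in the cabinet after the meeting.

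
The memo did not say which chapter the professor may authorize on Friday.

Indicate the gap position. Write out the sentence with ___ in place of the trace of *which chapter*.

The memo did not say which chapter the professor may authorize ___ on Friday.

In situ: The professor may authorize which chapter on Friday.
The filler 'which chapter' is interpreted as the direct object of 'authorize'. The gap is right after 'authorize'.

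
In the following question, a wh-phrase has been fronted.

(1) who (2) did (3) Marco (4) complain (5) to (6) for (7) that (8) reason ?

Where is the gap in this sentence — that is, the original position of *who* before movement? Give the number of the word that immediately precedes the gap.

5

Pre-movement form: Marco did complain to who for that reason.
'who' is the object of the preposition 'to'. It moves to the left edge, and the trace sits right after 'to':
Who did Marco complain to ___ for that reason?
'to' is word 5.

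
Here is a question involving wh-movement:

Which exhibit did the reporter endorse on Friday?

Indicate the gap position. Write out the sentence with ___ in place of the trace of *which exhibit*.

Which exhibit did the reporter endorse ___ on Friday?

Pre-movement form: The reporter did endorse which exhibit on Friday.
The filler 'which exhibit' is interpreted as the direct object of 'endorse'. The gap is right after 'endorse'.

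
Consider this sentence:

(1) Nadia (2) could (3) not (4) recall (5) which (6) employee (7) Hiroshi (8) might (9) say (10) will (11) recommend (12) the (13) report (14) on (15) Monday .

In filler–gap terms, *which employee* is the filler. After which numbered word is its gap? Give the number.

9

Underlying clause: Hiroshi might say which employee will recommend the report on Monday.
'which employee' is the subject of the clause embedded under 'say'. Wh-movement fronts it, leaving a gap right after 'say':
Nadia could not recall which employee Hiroshi might say ___ will recommend the report on Monday.
'say' is word 9.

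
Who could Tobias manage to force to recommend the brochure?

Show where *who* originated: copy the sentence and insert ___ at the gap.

Pre-movement form: Tobias could manage to force who to recommend the brochure.
'who' is the direct object of 'force'. The gap is right after 'force'.

Who could Tobias manage to force ___ to recommend the brochure?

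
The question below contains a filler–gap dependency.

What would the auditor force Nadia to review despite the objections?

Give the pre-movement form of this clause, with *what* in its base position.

The auditor would force Nadia to review what despite the objections.

'what' functions as the direct object of 'review'. Wh-movement fronts it, leaving a gap right after 'review':
What would the auditor force Nadia to review ___ despite the objections?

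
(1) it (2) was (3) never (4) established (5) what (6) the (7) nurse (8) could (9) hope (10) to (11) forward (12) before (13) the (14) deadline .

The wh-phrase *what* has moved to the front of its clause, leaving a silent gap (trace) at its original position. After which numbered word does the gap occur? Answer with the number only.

11

Before movement: The nurse could hope to forward what before the deadline.
'what' is the direct object of 'forward'. Fronting leaves a gap immediately after 'forward':
It was never established what the nurse could hope to forward ___ before the deadline.
'forward' is word 11.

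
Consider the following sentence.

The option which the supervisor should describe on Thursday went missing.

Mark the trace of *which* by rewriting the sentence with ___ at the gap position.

The filler 'which' is interpreted as the direct object of 'describe'. The gap is right after 'describe'.

The option which the supervisor should describe ___ on Thursday went missing.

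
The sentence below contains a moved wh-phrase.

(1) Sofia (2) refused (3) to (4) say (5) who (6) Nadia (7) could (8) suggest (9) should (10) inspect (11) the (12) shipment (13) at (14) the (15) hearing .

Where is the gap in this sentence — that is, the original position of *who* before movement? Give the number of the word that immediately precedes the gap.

8

In situ: Nadia could suggest who should inspect the shipment at the hearing.
'who' functions as the subject of the clause embedded under 'suggest'. Wh-movement fronts it, leaving a gap right after 'suggest':
Sofia refused to say who Nadia could suggest ___ should inspect the shipment at the hearing.
'suggest' is word 8.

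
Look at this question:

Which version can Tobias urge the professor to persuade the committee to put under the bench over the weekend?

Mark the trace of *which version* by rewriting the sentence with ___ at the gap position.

Before movement: Tobias can urge the professor to persuade the committee to put which version under the bench over the weekend.
'which version' is the direct object of 'put'. The gap is right after 'put'.

Which version can Tobias urge the professor to persuade the committee to put ___ under the bench over the weekend?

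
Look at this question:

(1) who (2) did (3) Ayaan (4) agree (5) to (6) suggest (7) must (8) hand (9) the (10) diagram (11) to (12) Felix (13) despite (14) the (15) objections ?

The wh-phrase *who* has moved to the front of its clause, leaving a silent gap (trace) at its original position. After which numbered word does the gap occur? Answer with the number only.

6

Pre-movement form: Ayaan did agree to suggest who must hand the diagram to Felix despite the objections.
The filler 'who' is interpreted as the subject of the clause embedded under 'suggest'. Fronting leaves a gap immediately after 'suggest':
Who did Ayaan agree to suggest ___ must hand the diagram to Felix despite the objections?
'suggest' is word 6.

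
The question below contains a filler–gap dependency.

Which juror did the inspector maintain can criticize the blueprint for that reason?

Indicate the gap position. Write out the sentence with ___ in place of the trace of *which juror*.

Which juror did the inspector maintain ___ can criticize the blueprint for that reason?

In situ: The inspector did maintain which juror can criticize the blueprint for that reason.
'which juror' functions as the subject of the clause embedded under 'maintain'. The gap is right after 'maintain'.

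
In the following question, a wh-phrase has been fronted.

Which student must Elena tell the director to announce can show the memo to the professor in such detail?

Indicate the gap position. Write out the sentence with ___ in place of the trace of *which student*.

Which student must Elena tell the director to announce ___ can show the memo to the professor in such detail?

In situ: Elena must tell the director to announce which student can show the memo to the professor in such detail.
'which student' functions as the subject of the clause embedded under 'announce'. The gap is right after 'announce'.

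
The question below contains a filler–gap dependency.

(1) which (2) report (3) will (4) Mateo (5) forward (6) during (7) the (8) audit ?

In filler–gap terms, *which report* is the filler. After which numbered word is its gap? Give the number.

In situ: Mateo will forward which report during the audit.
The filler 'which report' is interpreted as the direct object of 'forward'. Fronting leaves a gap immediately after 'forward':
Which report will Mateo forward ___ during the audit?
'forward' is word 5.

5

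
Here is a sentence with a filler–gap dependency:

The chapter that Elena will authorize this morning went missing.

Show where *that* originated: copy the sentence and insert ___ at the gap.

The chapter that Elena will authorize ___ this morning went missing.

'that' functions as the direct object of 'authorize'. The gap is right after 'authorize'.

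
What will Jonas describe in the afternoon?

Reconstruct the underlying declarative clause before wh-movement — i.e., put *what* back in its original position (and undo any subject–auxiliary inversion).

'what' is the direct object of 'describe'. Wh-movement fronts it, leaving a gap right after 'describe':
What will Jonas describe ___ in the afternoon?

Jonas will describe what in the afternoon.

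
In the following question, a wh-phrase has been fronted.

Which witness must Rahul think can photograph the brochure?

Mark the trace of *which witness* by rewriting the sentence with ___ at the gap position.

In situ: Rahul must think which witness can photograph the brochure.
'which witness' is the subject of the clause embedded under 'think'. The gap is right after 'think'.

Which witness must Rahul think ___ can photograph the brochure?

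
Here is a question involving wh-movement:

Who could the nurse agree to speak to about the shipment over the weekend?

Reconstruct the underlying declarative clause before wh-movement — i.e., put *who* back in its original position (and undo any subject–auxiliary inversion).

The filler 'who' is interpreted as the object of the preposition 'to'. Fronting leaves a gap immediately after 'to':
Who could the nurse agree to speak to ___ about the shipment over the weekend?

The nurse could agree to speak to who about the shipment over the weekend.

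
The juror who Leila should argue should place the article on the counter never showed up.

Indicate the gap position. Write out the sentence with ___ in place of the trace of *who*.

The juror who Leila should argue ___ should place the article on the counter never showed up.

'who' functions as the subject of the clause embedded under 'argue'. The gap is right after 'argue'.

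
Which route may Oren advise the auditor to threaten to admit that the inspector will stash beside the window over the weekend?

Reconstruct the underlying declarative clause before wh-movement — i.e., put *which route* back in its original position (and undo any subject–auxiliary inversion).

Oren may advise the auditor to threaten to admit that the inspector will stash which route beside the window over the weekend.

The filler 'which route' is interpreted as the direct object of 'stash'. Fronting leaves a gap immediately after 'stash':
Which route may Oren advise the auditor to threaten to admit that the inspector will stash ___ beside the window over the weekend?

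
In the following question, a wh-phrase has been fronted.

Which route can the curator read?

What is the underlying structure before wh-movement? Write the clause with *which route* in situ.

'which route' functions as the direct object of 'read'. It moves to the left edge, and the trace sits right after 'read':
Which route can the curator read ___?

The curator can read which route.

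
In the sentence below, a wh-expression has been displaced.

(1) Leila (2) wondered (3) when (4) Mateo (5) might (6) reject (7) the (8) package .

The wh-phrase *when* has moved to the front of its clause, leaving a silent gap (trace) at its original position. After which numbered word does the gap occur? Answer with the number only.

8

In situ: Mateo might reject the package when.
The filler 'when' is interpreted as the temporal adjunct. Fronting leaves a gap immediately after 'package':
Leila wondered when Mateo might reject the package ___.
'package' is word 8.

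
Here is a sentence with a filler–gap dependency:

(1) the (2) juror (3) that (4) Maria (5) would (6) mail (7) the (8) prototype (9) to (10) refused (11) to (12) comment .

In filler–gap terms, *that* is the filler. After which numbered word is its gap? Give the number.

'that' is the object of the preposition 'to' (recipient of 'mail'). It moves to the left edge, and the trace sits right after 'to':
The juror that Maria would mail the prototype to ___ refused to comment.
'to' is word 9.

9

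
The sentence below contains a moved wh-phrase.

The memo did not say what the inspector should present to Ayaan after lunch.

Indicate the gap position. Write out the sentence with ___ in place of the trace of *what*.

Underlying clause: The inspector should present what to Ayaan after lunch.
The filler 'what' is interpreted as the direct object of 'present'. The gap is right after 'present'.

The memo did not say what the inspector should present ___ to Ayaan after lunch.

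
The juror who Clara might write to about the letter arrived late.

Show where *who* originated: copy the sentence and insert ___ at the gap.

'who' functions as the object of the preposition 'to'. The gap is right after 'to'.

The juror who Clara might write to ___ about the letter arrived late.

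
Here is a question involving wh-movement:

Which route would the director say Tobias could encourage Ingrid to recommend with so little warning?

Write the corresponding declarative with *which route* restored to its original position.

The filler 'which route' is interpreted as the direct object of 'recommend'. Wh-movement fronts it, leaving a gap right after 'recommend':
Which route would the director say Tobias could encourage Ingrid to recommend ___ with so little warning?

The director would say Tobias could encourage Ingrid to recommend which route with so little warning.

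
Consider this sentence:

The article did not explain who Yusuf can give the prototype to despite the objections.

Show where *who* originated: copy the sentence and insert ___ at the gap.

Before movement: Yusuf can give the prototype to who despite the objections.
The filler 'who' is interpreted as the object of the preposition 'to' (recipient of 'give'). The gap is right after 'to'.

The article did not explain who Yusuf can give the prototype to ___ despite the objections.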